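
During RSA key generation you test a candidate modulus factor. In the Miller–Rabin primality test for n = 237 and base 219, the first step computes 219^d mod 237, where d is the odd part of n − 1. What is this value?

n − 1 = 236 = 2^2 · 59, so s = 2 and d = 59.
219^59 mod 237 = 27.

27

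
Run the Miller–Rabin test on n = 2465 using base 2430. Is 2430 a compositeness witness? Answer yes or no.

n − 1 = 2464 = 2^5 · 77, so s = 5 and d = 77.
x_0 = 2430^77 mod 2465 = 900.
x_0 is neither 1 nor 2464, so continue squaring.
x_1 = 900^2 mod 2465 = 1480.
x_2 = 1480^2 mod 2465 = 1480.
x_3 = 1480^2 mod 2465 = 1480.
x_4 = 1480^2 mod 2465 = 1480.
Reached i = s−1 = 4 without hitting −1: 2430 is a Miller–Rabin witness and 2465 is composite.

yes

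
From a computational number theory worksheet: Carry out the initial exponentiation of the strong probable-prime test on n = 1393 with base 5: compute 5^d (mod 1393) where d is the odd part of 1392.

1056

n − 1 = 1392 = 2^4 · 87, so s = 4 and d = 87.
5^87 mod 1393 = 1056.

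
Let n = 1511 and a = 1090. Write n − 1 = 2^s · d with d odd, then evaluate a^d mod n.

n − 1 = 1510 = 2^1 · 755, so s = 1 and d = 755.
1090^755 mod 1511 = 1.

1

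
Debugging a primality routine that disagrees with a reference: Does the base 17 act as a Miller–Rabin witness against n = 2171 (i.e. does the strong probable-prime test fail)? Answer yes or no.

n − 1 = 2170 = 2^1 · 1085, so s = 1 and d = 1085.
x_0 = 17^1085 mod 2171 = 1947.
x_0 ∉ {1, 2170} and s = 1, so 17 is a Miller–Rabin witness and 2171 is composite.

yes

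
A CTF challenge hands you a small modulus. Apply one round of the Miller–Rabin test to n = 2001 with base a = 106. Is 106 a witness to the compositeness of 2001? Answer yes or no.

n − 1 = 2000 = 2^4 · 125, so s = 4 and d = 125.
x_0 = 106^125 mod 2001 = 1627.
x_0 is neither 1 nor 2000, so continue squaring.
x_1 = 1627^2 mod 2001 = 1807.
x_2 = 1807^2 mod 2001 = 1618.
x_3 = 1618^2 mod 2001 = 616.
Reached i = s−1 = 3 without hitting −1: 106 is a Miller–Rabin witness and 2001 is composite.

yes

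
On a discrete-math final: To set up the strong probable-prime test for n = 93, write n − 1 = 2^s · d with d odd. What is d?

Halving: 92 → 46 → 23; 23 is odd.
So 92 = 2^2 · 23.

23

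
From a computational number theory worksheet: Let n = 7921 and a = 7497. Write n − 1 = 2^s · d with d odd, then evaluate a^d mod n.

6709

n − 1 = 7920 = 2^4 · 495, so s = 4 and d = 495.
7497^495 mod 7921 = 6709.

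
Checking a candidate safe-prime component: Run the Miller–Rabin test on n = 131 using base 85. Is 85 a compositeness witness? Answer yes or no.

n − 1 = 130 = 2^1 · 65, so s = 1 and d = 65.
Repeated squaring mod 131: 85^1 ≡ 85, 85^2 ≡ 20, 85^4 ≡ 7, 85^8 ≡ 49, 85^16 ≡ 43, 85^32 ≡ 15, 85^64 ≡ 94.
65 = 64 + 1, so 85^65 ≡ 94·85 ≡ 130 (mod 131).
x_0 = 85^65 mod 131 = 130.
x_0 = 130 ≡ −1, so 85 is not a witness.

no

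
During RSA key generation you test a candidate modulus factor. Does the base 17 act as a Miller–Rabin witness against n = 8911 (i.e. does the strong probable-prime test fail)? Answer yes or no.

n − 1 = 8910 = 2^1 · 4455, so s = 1 and d = 4455.
Repeated squaring mod 8911: 17^1 ≡ 17, 17^2 ≡ 289, 17^4 ≡ 3322, 17^8 ≡ 3866, 17^16 ≡ 2209, 17^32 ≡ 5364, 17^64 ≡ 7788, 17^128 ≡ 4678, 17^256 ≡ 7179, 17^512 ≡ 5728, 17^1024 ≡ 8593, 17^2048 ≡ 3103, 17^4096 ≡ 4729.
4455 = 4096 + 256 + 64 + 32 + 4 + 2 + 1, so 17^4455 ≡ 4729·7179·7788·5364·3322·289·17 ≡ 2547 (mod 8911).
x_0 = 17^4455 mod 8911 = 2547.
x_0 ∉ {1, 8910} and s = 1, so 17 is a Miller–Rabin witness and 8911 is composite.

yes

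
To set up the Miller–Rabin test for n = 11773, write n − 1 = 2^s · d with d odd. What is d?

Halving: 11772 → 5886 → 2943; 2943 is odd.
So 11772 = 2^2 · 2943.

2943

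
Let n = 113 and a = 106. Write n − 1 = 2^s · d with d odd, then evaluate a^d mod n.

1

n − 1 = 112 = 2^4 · 7, so s = 4 and d = 7.
106^7 mod 113 = 1.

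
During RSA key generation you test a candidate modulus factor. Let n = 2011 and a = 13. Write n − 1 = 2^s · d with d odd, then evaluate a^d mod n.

1

n − 1 = 2010 = 2^1 · 1005, so s = 1 and d = 1005.
13^1005 mod 2011 = 1.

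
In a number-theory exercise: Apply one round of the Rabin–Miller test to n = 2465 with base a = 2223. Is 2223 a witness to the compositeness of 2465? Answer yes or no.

no

n − 1 = 2464 = 2^5 · 77, so s = 5 and d = 77.
x_0 = 2223^77 mod 2465 = 2308.
x_0 is neither 1 nor 2464, so continue squaring.
x_1 = 2308^2 mod 2465 = 2464.
x_1 ≡ −1, so 2223 is not a witness.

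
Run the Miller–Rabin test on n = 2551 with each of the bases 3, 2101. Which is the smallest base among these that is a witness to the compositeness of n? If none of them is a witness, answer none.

n − 1 = 2550 = 2^1 · 1275, so s = 1 and d = 1275.
Base 3: x_0 = 3^1275 mod 2551 = 2550. x_0 = 2550 ≡ −1, so 3 is not a witness.
Base 2101: x_0 = 2101^1275 mod 2551 = 2550. x_0 = 2550 ≡ −1, so 2101 is not a witness.
No listed base is a witness for 2551.

none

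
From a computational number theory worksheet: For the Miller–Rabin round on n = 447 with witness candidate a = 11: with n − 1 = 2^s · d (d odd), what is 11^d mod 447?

287

n − 1 = 446 = 2^1 · 223, so s = 1 and d = 223.
Repeated squaring mod 447: 11^1 ≡ 11, 11^2 ≡ 121, 11^4 ≡ 337, 11^8 ≡ 31, 11^16 ≡ 67, 11^32 ≡ 19, 11^64 ≡ 361, 11^128 ≡ 244.
223 = 128 + 64 + 16 + 8 + 4 + 2 + 1, so 11^223 ≡ 244·361·67·31·337·121·11 ≡ 287 (mod 447).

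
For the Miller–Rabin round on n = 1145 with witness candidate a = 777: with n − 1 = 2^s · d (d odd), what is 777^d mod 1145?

1003

n − 1 = 1144 = 2^3 · 143, so s = 3 and d = 143.
777^143 mod 1145 = 1003.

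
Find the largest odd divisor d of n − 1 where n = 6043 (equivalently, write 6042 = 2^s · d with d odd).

3021

Halving: 6042 → 3021; 3021 is odd.
So 6042 = 2^1 · 3021.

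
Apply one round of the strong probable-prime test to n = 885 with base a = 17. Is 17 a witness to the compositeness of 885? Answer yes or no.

n − 1 = 884 = 2^2 · 221, so s = 2 and d = 221.
Repeated squaring mod 885: 17^1 ≡ 17, 17^2 ≡ 289, 17^4 ≡ 331, 17^8 ≡ 706, 17^16 ≡ 181, 17^32 ≡ 16, 17^64 ≡ 256, 17^128 ≡ 46.
221 = 128 + 64 + 16 + 8 + 4 + 1, so 17^221 ≡ 46·256·181·706·331·17 ≡ 212 (mod 885).
x_0 = 17^221 mod 885 = 212.
x_0 is neither 1 nor 884, so continue squaring.
x_1 = 212^2 mod 885 = 694.
Reached i = s−1 = 1 without hitting −1: 17 is a Miller–Rabin witness and 885 is composite.

yes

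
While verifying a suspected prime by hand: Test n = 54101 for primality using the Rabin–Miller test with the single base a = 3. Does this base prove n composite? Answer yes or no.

no

n − 1 = 54100 = 2^2 · 13525, so s = 2 and d = 13525.
x_0 = 3^13525 mod 54101 = 8857.
x_0 is neither 1 nor 54100, so continue squaring.
x_1 = 8857^2 mod 54101 = 54100.
x_1 ≡ −1, so 3 is not a witness.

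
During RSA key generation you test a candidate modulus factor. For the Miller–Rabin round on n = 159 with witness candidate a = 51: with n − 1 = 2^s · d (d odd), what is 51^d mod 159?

n − 1 = 158 = 2^1 · 79, so s = 1 and d = 79.
51^79 mod 159 = 108.

108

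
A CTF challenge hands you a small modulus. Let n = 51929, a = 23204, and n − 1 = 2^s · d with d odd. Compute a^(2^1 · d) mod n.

44151

n − 1 = 51928 = 2^3 · 6491, so s = 3 and d = 6491.
Repeated squaring mod 51929: 23204^1 ≡ 23204, 23204^2 ≡ 25744, 23204^4 ≡ 35638, 23204^8 ≡ 39491, 23204^16 ≡ 7353, 23204^32 ≡ 8520, 23204^64 ≡ 45587, 23204^128 ≡ 27918, 23204^256 ≡ 12363, 23204^512 ≡ 16722, 23204^1024 ≡ 39548, 23204^2048 ≡ 46682, 23204^4096 ≡ 8639.
6491 = 4096 + 2048 + 256 + 64 + 16 + 8 + 2 + 1, so 23204^6491 ≡ 8639·46682·12363·45587·7353·39491·25744·23204 ≡ 17371 (mod 51929).
x_0 = 17371.
x_1 = 17371^2 mod 51929 = 44151.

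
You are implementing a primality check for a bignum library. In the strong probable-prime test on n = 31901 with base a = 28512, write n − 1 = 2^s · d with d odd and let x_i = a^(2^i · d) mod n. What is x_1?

30867

n − 1 = 31900 = 2^2 · 7975, so s = 2 and d = 7975.
x_0 = 28512^7975 mod 31901 = 31210.
x_1 = 31210^2 mod 31901 = 30867.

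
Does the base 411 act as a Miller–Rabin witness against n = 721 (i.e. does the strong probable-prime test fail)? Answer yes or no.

n − 1 = 720 = 2^4 · 45, so s = 4 and d = 45.
Repeated squaring mod 721: 411^1 ≡ 411, 411^2 ≡ 207, 411^4 ≡ 310, 411^8 ≡ 207, 411^16 ≡ 310, 411^32 ≡ 207.
45 = 32 + 8 + 4 + 1, so 411^45 ≡ 207·207·310·411 ≡ 720 (mod 721).
x_0 = 411^45 mod 721 = 720.
x_0 = 720 ≡ −1, so 411 is not a witness.

no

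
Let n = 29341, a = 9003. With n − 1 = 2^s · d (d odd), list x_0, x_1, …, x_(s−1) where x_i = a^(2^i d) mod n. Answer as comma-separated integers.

20129, 6772

n − 1 = 29340 = 2^2 · 7335, so s = 2 and d = 7335.
x_0 = 9003^7335 mod 29341 = 20129.
x_1 = 20129^2 mod 29341 = 6772.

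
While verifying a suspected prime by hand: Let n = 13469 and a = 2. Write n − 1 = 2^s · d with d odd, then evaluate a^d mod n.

n − 1 = 13468 = 2^2 · 3367, so s = 2 and d = 3367.
Repeated squaring mod 13469: 2^1 ≡ 2, 2^2 ≡ 4, 2^4 ≡ 16, 2^8 ≡ 256, 2^16 ≡ 11660, 2^32 ≡ 12983, 2^64 ≡ 7223, 2^128 ≡ 6292, 2^256 ≡ 3873, 2^512 ≡ 9132, 2^1024 ≡ 6845, 2^2048 ≡ 8843.
3367 = 2048 + 1024 + 256 + 32 + 4 + 2 + 1, so 2^3367 ≡ 8843·6845·3873·12983·16·4·2 ≡ 13102 (mod 13469).

13102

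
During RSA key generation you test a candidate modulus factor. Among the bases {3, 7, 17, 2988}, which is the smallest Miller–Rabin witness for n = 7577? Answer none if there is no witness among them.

none

n − 1 = 7576 = 2^3 · 947, so s = 3 and d = 947.
Base 3: x_0 = 3^947 mod 7577 = 5103. x_0 is neither 1 nor 7576, so continue squaring. x_1 = 5103^2 mod 7577 = 6037. x_2 = 6037^2 mod 7577 = 7576. x_2 ≡ −1, so 3 is not a witness.
Base 7: x_0 = 7^947 mod 7577 = 2474. x_0 is neither 1 nor 7576, so continue squaring. x_1 = 2474^2 mod 7577 = 6037. x_2 = 6037^2 mod 7577 = 7576. x_2 ≡ −1, so 7 is not a witness.
Base 17: x_0 = 17^947 mod 7577 = 5103. x_0 is neither 1 nor 7576, so continue squaring. x_1 = 5103^2 mod 7577 = 6037. x_2 = 6037^2 mod 7577 = 7576. x_2 ≡ −1, so 17 is not a witness.
Base 2988: x_0 = 2988^947 mod 7577 = 5103. x_0 is neither 1 nor 7576, so continue squaring. x_1 = 5103^2 mod 7577 = 6037. x_2 = 6037^2 mod 7577 = 7576. x_2 ≡ −1, so 2988 is not a witness.
No listed base is a witness for 7577.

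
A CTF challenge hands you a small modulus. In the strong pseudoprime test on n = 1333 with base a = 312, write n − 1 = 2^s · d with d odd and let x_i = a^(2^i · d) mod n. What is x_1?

n − 1 = 1332 = 2^2 · 333, so s = 2 and d = 333.
Repeated squaring mod 1333: 312^1 ≡ 312, 312^2 ≡ 35, 312^4 ≡ 1225, 312^8 ≡ 1000, 312^16 ≡ 250, 312^32 ≡ 1182, 312^64 ≡ 140, 312^128 ≡ 938, 312^256 ≡ 64.
333 = 256 + 64 + 8 + 4 + 1, so 312^333 ≡ 64·140·1000·1225·312 ≡ 752 (mod 1333).
x_0 = 752.
x_1 = 752^2 mod 1333 = 312.

312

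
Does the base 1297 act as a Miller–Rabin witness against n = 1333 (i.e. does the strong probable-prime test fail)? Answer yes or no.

no

n − 1 = 1332 = 2^2 · 333, so s = 2 and d = 333.
x_0 = 1297^333 mod 1333 = 1332.
x_0 = 1332 ≡ −1, so 1297 is not a witness.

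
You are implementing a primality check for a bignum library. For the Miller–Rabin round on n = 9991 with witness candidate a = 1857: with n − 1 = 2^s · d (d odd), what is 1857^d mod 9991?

n − 1 = 9990 = 2^1 · 4995, so s = 1 and d = 4995.
Repeated squaring mod 9991: 1857^1 ≡ 1857, 1857^2 ≡ 1554, 1857^4 ≡ 7085, 1857^8 ≡ 2441, 1857^16 ≡ 3845, 1857^32 ≡ 7336, 1857^64 ≡ 5370, 1857^128 ≡ 2874, 1857^256 ≡ 7310, 1857^512 ≡ 4232, 1857^1024 ≡ 5952, 1857^2048 ≡ 8209, 1857^4096 ≡ 8377.
4995 = 4096 + 512 + 256 + 128 + 2 + 1, so 1857^4995 ≡ 8377·4232·7310·2874·1554·1857 ≡ 3132 (mod 9991).

3132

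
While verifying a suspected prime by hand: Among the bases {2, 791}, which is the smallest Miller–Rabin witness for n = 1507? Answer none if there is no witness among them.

n − 1 = 1506 = 2^1 · 753, so s = 1 and d = 753.
Base 2: x_0 = 2^753 mod 1507 = 580. x_0 ∉ {1, 1506} and s = 1, so 2 is a Miller–Rabin witness and 1507 is composite.
Base 791: x_0 = 791^753 mod 1507 = 1220. x_0 ∉ {1, 1506} and s = 1, so 791 is a Miller–Rabin witness and 1507 is composite.
The smallest witness among the given bases is 2.

2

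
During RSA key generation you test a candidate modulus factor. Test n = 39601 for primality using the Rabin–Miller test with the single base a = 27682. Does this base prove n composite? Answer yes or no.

n − 1 = 39600 = 2^4 · 2475, so s = 4 and d = 2475.
x_0 = 27682^2475 mod 39601 = 39600.
x_0 = 39600 ≡ −1, so 27682 is not a witness.

no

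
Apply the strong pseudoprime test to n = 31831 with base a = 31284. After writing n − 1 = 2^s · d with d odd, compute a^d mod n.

n − 1 = 31830 = 2^1 · 15915, so s = 1 and d = 15915.
Repeated squaring mod 31831: 31284^1 ≡ 31284, 31284^2 ≡ 12730, 31284^4 ≡ 1279, 31284^8 ≡ 12460, 31284^16 ≡ 11813, 31284^32 ≡ 31696, 31284^64 ≡ 18225, 31284^128 ≡ 25971, 31284^256 ≡ 25782, 31284^512 ≡ 16582, 31284^1024 ≡ 6546, 31284^2048 ≡ 5590, 31284^4096 ≡ 21889, 31284^8192 ≡ 8109.
15915 = 8192 + 4096 + 2048 + 1024 + 512 + 32 + 8 + 2 + 1, so 31284^15915 ≡ 8109·21889·5590·6546·16582·31696·12460·12730·31284 ≡ 1725 (mod 31831).

1725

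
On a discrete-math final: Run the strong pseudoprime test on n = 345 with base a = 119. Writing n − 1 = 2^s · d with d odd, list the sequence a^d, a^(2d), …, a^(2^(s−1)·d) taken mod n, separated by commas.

n − 1 = 344 = 2^3 · 43, so s = 3 and d = 43.
x_0 = 119^43 mod 345 = 29.
x_1 = 29^2 mod 345 = 151.
x_2 = 151^2 mod 345 = 31.

29, 151, 31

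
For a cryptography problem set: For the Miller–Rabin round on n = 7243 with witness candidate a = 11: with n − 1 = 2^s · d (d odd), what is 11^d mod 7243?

n − 1 = 7242 = 2^1 · 3621, so s = 1 and d = 3621.
11^3621 mod 7243 = 7242.

7242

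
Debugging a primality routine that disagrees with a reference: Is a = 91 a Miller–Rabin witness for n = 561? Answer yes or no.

n − 1 = 560 = 2^4 · 35, so s = 4 and d = 35.
x_0 = 91^35 mod 561 = 199.
x_0 is neither 1 nor 560, so continue squaring.
x_1 = 199^2 mod 561 = 331.
x_2 = 331^2 mod 561 = 166.
x_3 = 166^2 mod 561 = 67.
Reached i = s−1 = 3 without hitting −1: 91 is a Miller–Rabin witness and 561 is composite.

yes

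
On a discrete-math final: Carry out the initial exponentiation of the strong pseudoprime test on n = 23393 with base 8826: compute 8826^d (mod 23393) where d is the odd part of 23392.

20179

n − 1 = 23392 = 2^5 · 731, so s = 5 and d = 731.
8826^731 mod 23393 = 20179.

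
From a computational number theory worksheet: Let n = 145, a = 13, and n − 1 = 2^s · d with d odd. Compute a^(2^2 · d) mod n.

n − 1 = 144 = 2^4 · 9, so s = 4 and d = 9.
x_0 = 13^9 mod 145 = 63.
x_1 = 63^2 mod 145 = 54.
x_2 = 54^2 mod 145 = 16.

16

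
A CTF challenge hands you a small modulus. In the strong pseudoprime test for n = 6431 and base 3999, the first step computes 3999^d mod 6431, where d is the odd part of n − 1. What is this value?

n − 1 = 6430 = 2^1 · 3215, so s = 1 and d = 3215.
Repeated squaring mod 6431: 3999^1 ≡ 3999, 3999^2 ≡ 4535, 3999^4 ≡ 6318, 3999^8 ≡ 6338, 3999^16 ≡ 2218, 3999^32 ≡ 6240, 3999^64 ≡ 4326, 3999^128 ≡ 66, 3999^256 ≡ 4356, 3999^512 ≡ 3286, 3999^1024 ≡ 147, 3999^2048 ≡ 2316.
3215 = 2048 + 1024 + 128 + 8 + 4 + 2 + 1, so 3999^3215 ≡ 2316·147·66·6338·6318·4535·3999 ≡ 720 (mod 6431).

720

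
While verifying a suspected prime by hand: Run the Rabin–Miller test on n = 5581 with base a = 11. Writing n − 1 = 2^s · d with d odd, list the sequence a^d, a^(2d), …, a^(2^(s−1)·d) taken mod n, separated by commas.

n − 1 = 5580 = 2^2 · 1395, so s = 2 and d = 1395.
x_0 = 11^1395 mod 5581 = 5580.
x_1 = 5580^2 mod 5581 = 1.

5580, 1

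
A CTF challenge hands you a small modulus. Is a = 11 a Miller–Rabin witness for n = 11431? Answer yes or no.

n − 1 = 11430 = 2^1 · 5715, so s = 1 and d = 5715.
x_0 = 11^5715 mod 11431 = 9766.
x_0 ∉ {1, 11430} and s = 1, so 11 is a Miller–Rabin witness and 11431 is composite.

yes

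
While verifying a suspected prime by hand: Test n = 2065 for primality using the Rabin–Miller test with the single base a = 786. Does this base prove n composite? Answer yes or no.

yes

n − 1 = 2064 = 2^4 · 129, so s = 4 and d = 129.
x_0 = 786^129 mod 2065 = 1296.
x_0 is neither 1 nor 2064, so continue squaring.
x_1 = 1296^2 mod 2065 = 771.
x_2 = 771^2 mod 2065 = 1786.
x_3 = 1786^2 mod 2065 = 1436.
Reached i = s−1 = 3 without hitting −1: 786 is a Miller–Rabin witness and 2065 is composite.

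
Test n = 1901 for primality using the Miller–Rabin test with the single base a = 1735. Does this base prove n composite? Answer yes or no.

n − 1 = 1900 = 2^2 · 475, so s = 2 and d = 475.
Repeated squaring mod 1901: 1735^1 ≡ 1735, 1735^2 ≡ 942, 1735^4 ≡ 1498, 1735^8 ≡ 824, 1735^16 ≡ 319, 1735^32 ≡ 1008, 1735^64 ≡ 930, 1735^128 ≡ 1846, 1735^256 ≡ 1124.
475 = 256 + 128 + 64 + 16 + 8 + 2 + 1, so 1735^475 ≡ 1124·1846·930·319·824·942·1735 ≡ 218 (mod 1901).
x_0 = 1735^475 mod 1901 = 218.
x_0 is neither 1 nor 1900, so continue squaring.
x_1 = 218^2 mod 1901 = 1900.
x_1 ≡ −1, so 1735 is not a witness.

no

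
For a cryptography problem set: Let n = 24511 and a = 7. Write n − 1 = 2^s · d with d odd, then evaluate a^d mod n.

n − 1 = 24510 = 2^1 · 12255, so s = 1 and d = 12255.
7^12255 mod 24511 = 11623.

11623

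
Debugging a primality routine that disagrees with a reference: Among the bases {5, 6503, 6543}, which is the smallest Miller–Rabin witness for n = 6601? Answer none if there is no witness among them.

5

n − 1 = 6600 = 2^3 · 825, so s = 3 and d = 825.
Base 5: x_0 = 5^825 mod 6601 = 3863. x_0 is neither 1 nor 6600, so continue squaring. x_1 = 3863^2 mod 6601 = 4509. x_2 = 4509^2 mod 6601 = 1. x_2 = 1 but x_1 ≠ ±1, a nontrivial square root of 1 — 5 is a witness and 6601 is composite.
Base 6503: x_0 = 6503^825 mod 6601 = 2828. x_0 is neither 1 nor 6600, so continue squaring. x_1 = 2828^2 mod 6601 = 3773. x_2 = 3773^2 mod 6601 = 3773. Reached i = s−1 = 2 without hitting −1: 6503 is a Miller–Rabin witness and 6601 is composite.
Base 6543: x_0 = 6543^825 mod 6601 = 2897. x_0 is neither 1 nor 6600, so continue squaring. x_1 = 2897^2 mod 6601 = 2738. x_2 = 2738^2 mod 6601 = 4509. Reached i = s−1 = 2 without hitting −1: 6543 is a Miller–Rabin witness and 6601 is composite.
The smallest witness among the given bases is 5.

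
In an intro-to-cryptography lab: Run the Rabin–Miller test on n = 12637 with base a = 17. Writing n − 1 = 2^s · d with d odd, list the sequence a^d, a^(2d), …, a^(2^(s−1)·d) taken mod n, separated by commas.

5554, 12636

n − 1 = 12636 = 2^2 · 3159, so s = 2 and d = 3159.
x_0 = 17^3159 mod 12637 = 5554.
x_1 = 5554^2 mod 12637 = 12636.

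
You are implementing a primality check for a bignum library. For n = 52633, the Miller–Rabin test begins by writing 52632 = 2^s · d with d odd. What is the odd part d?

Halving: 52632 → 26316 → 13158 → 6579; 6579 is odd.
So 52632 = 2^3 · 6579.

6579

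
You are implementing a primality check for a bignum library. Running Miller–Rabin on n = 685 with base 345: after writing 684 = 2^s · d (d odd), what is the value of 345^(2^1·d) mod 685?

n − 1 = 684 = 2^2 · 171, so s = 2 and d = 171.
By repeated squaring, 345^171 ≡ 250 (mod 685).
x_0 = 250.
x_1 = 250^2 mod 685 = 165.

165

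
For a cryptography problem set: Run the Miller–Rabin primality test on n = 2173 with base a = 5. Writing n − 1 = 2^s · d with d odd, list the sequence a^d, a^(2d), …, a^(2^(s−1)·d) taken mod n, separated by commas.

n − 1 = 2172 = 2^2 · 543, so s = 2 and d = 543.
x_0 = 5^543 mod 2173 = 781.
x_1 = 781^2 mod 2173 = 1521.

781, 1521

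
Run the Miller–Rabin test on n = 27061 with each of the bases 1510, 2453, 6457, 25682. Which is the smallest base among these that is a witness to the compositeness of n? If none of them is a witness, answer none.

none

n − 1 = 27060 = 2^2 · 6765, so s = 2 and d = 6765.
Base 1510: x_0 = 1510^6765 mod 27061 = 15835. x_0 is neither 1 nor 27060, so continue squaring. x_1 = 15835^2 mod 27061 = 27060. x_1 ≡ −1, so 1510 is not a witness.
Base 2453: x_0 = 2453^6765 mod 27061 = 1. x_0 = 1, so 2453 is not a witness.
Base 6457: x_0 = 6457^6765 mod 27061 = 27060. x_0 = 27060 ≡ −1, so 6457 is not a witness.
Base 25682: x_0 = 25682^6765 mod 27061 = 1. x_0 = 1, so 25682 is not a witness.
No listed base is a witness for 27061.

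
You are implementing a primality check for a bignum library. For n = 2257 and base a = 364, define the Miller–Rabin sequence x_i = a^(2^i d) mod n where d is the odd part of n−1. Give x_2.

n − 1 = 2256 = 2^4 · 141, so s = 4 and d = 141.
x_0 = 364^141 mod 2257 = 882.
x_1 = 882^2 mod 2257 = 1516.
x_2 = 1516^2 mod 2257 = 630.

630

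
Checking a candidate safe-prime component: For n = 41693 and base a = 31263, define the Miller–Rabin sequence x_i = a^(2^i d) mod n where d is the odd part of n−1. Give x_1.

n − 1 = 41692 = 2^2 · 10423, so s = 2 and d = 10423.
x_0 = 31263^10423 mod 41693 = 13576.
x_1 = 13576^2 mod 41693 = 24716.

24716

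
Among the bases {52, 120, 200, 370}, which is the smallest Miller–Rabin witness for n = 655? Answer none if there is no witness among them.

52

n − 1 = 654 = 2^1 · 327, so s = 1 and d = 327.
Base 52: x_0 = 52^327 mod 655 = 608. x_0 ∉ {1, 654} and s = 1, so 52 is a Miller–Rabin witness and 655 is composite.
Base 120: x_0 = 120^327 mod 655 = 10. x_0 ∉ {1, 654} and s = 1, so 120 is a Miller–Rabin witness and 655 is composite.
Base 200: x_0 = 200^327 mod 655 = 610. x_0 ∉ {1, 654} and s = 1, so 200 is a Miller–Rabin witness and 655 is composite.
Base 370: x_0 = 370^327 mod 655 = 5. x_0 ∉ {1, 654} and s = 1, so 370 is a Miller–Rabin witness and 655 is composite.
The smallest witness among the given bases is 52.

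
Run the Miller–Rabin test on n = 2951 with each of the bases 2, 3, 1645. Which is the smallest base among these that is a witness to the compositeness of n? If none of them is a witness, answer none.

2

n − 1 = 2950 = 2^1 · 1475, so s = 1 and d = 1475.
Base 2: x_0 = 2^1475 mod 2951 = 163. x_0 ∉ {1, 2950} and s = 1, so 2 is a Miller–Rabin witness and 2951 is composite.
Base 3: x_0 = 3^1475 mod 2951 = 48. x_0 ∉ {1, 2950} and s = 1, so 3 is a Miller–Rabin witness and 2951 is composite.
Base 1645: x_0 = 1645^1475 mod 2951 = 2810. x_0 ∉ {1, 2950} and s = 1, so 1645 is a Miller–Rabin witness and 2951 is composite.
The smallest witness among the given bases is 2.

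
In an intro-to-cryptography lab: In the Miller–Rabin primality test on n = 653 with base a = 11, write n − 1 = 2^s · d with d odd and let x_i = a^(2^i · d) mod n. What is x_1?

1

n − 1 = 652 = 2^2 · 163, so s = 2 and d = 163.
Repeated squaring mod 653: 11^1 ≡ 11, 11^2 ≡ 121, 11^4 ≡ 275, 11^8 ≡ 530, 11^16 ≡ 110, 11^32 ≡ 346, 11^64 ≡ 217, 11^128 ≡ 73.
163 = 128 + 32 + 2 + 1, so 11^163 ≡ 73·346·121·11 ≡ 652 (mod 653).
x_0 = 652.
x_1 = 652^2 mod 653 = 1.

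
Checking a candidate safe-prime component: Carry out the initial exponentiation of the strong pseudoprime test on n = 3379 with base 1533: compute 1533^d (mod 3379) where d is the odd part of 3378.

1740

n − 1 = 3378 = 2^1 · 1689, so s = 1 and d = 1689.
1533^1689 mod 3379 = 1740.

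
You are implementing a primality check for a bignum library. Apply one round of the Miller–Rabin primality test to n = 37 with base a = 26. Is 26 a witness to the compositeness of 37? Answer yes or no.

no

n − 1 = 36 = 2^2 · 9, so s = 2 and d = 9.
By repeated squaring, 26^9 ≡ 1 (mod 37).
x_0 = 26^9 mod 37 = 1.
x_0 = 1, so 26 is not a witness.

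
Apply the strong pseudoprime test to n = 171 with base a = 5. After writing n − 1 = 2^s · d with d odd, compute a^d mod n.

131

n − 1 = 170 = 2^1 · 85, so s = 1 and d = 85.
Repeated squaring mod 171: 5^1 ≡ 5, 5^2 ≡ 25, 5^4 ≡ 112, 5^8 ≡ 61, 5^16 ≡ 130, 5^32 ≡ 142, 5^64 ≡ 157.
85 = 64 + 16 + 4 + 1, so 5^85 ≡ 157·130·112·5 ≡ 131 (mod 171).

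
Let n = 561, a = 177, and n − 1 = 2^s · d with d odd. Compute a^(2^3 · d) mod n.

441

n − 1 = 560 = 2^4 · 35, so s = 4 and d = 35.
x_0 = 177^35 mod 561 = 309.
x_1 = 309^2 mod 561 = 111.
x_2 = 111^2 mod 561 = 540.
x_3 = 540^2 mod 561 = 441.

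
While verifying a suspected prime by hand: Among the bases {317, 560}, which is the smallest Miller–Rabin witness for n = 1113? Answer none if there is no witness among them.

n − 1 = 1112 = 2^3 · 139, so s = 3 and d = 139.
Base 317: x_0 = 317^139 mod 1113 = 317. x_0 is neither 1 nor 1112, so continue squaring. x_1 = 317^2 mod 1113 = 319. x_2 = 319^2 mod 1113 = 478. Reached i = s−1 = 2 without hitting −1: 317 is a Miller–Rabin witness and 1113 is composite.
Base 560: x_0 = 560^139 mod 1113 = 182. x_0 is neither 1 nor 1112, so continue squaring. x_1 = 182^2 mod 1113 = 847. x_2 = 847^2 mod 1113 = 637. Reached i = s−1 = 2 without hitting −1: 560 is a Miller–Rabin witness and 1113 is composite.
The smallest witness among the given bases is 317.

317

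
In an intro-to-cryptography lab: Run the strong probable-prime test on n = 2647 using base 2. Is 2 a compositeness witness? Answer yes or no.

n − 1 = 2646 = 2^1 · 1323, so s = 1 and d = 1323.
Repeated squaring mod 2647: 2^1 ≡ 2, 2^2 ≡ 4, 2^4 ≡ 16, 2^8 ≡ 256, 2^16 ≡ 2008, 2^32 ≡ 683, 2^64 ≡ 617, 2^128 ≡ 2168, 2^256 ≡ 1799, 2^512 ≡ 1767, 2^1024 ≡ 1476.
1323 = 1024 + 256 + 32 + 8 + 2 + 1, so 2^1323 ≡ 1476·1799·683·256·4·2 ≡ 1 (mod 2647).
x_0 = 2^1323 mod 2647 = 1.
x_0 = 1, so 2 is not a witness.

no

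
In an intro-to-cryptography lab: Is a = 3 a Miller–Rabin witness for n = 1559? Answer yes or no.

n − 1 = 1558 = 2^1 · 779, so s = 1 and d = 779.
x_0 = 3^779 mod 1559 = 1.
x_0 = 1, so 3 is not a witness.

no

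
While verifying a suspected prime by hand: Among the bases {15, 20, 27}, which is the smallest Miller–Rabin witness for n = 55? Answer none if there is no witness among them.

n − 1 = 54 = 2^1 · 27, so s = 1 and d = 27.
Base 15: x_0 = 15^27 mod 55 = 5. x_0 ∉ {1, 54} and s = 1, so 15 is a Miller–Rabin witness and 55 is composite.
Base 20: x_0 = 20^27 mod 55 = 15. x_0 ∉ {1, 54} and s = 1, so 20 is a Miller–Rabin witness and 55 is composite.
Base 27: x_0 = 27^27 mod 55 = 3. x_0 ∉ {1, 54} and s = 1, so 27 is a Miller–Rabin witness and 55 is composite.
The smallest witness among the given bases is 15.

15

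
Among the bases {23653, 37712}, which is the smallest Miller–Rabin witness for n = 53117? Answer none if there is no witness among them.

none

n − 1 = 53116 = 2^2 · 13279, so s = 2 and d = 13279.
Base 23653: x_0 = 23653^13279 mod 53117 = 53116. x_0 = 53116 ≡ −1, so 23653 is not a witness.
Base 37712: x_0 = 37712^13279 mod 53117 = 10206. x_0 is neither 1 nor 53116, so continue squaring. x_1 = 10206^2 mod 53117 = 53116. x_1 ≡ −1, so 37712 is not a witness.
No listed base is a witness for 53117.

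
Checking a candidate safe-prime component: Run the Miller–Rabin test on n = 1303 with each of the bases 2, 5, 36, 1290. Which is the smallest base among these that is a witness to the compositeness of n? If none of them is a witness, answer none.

n − 1 = 1302 = 2^1 · 651, so s = 1 and d = 651.
Base 2: x_0 = 2^651 mod 1303 = 1. x_0 = 1, so 2 is not a witness.
Base 5: x_0 = 5^651 mod 1303 = 1302. x_0 = 1302 ≡ −1, so 5 is not a witness.
Base 36: x_0 = 36^651 mod 1303 = 1. x_0 = 1, so 36 is not a witness.
Base 1290: x_0 = 1290^651 mod 1303 = 1302. x_0 = 1302 ≡ −1, so 1290 is not a witness.
No listed base is a witness for 1303.

none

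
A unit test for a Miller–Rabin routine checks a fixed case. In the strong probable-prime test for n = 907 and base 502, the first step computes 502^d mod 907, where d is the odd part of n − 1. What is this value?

1

n − 1 = 906 = 2^1 · 453, so s = 1 and d = 453.
By repeated squaring, 502^453 ≡ 1 (mod 907).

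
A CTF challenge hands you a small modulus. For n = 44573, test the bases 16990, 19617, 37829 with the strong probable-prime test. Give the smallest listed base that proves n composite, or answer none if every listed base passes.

16990

n − 1 = 44572 = 2^2 · 11143, so s = 2 and d = 11143.
Base 16990: x_0 = 16990^11143 mod 44573 = 20481. x_0 is neither 1 nor 44572, so continue squaring. x_1 = 20481^2 mod 44573 = 39431. Reached i = s−1 = 1 without hitting −1: 16990 is a Miller–Rabin witness and 44573 is composite.
Base 19617: x_0 = 19617^11143 mod 44573 = 33765. x_0 is neither 1 nor 44572, so continue squaring. x_1 = 33765^2 mod 44573 = 31604. Reached i = s−1 = 1 without hitting −1: 19617 is a Miller–Rabin witness and 44573 is composite.
Base 37829: x_0 = 37829^11143 mod 44573 = 40058. x_0 is neither 1 nor 44572, so continue squaring. x_1 = 40058^2 mod 44573 = 15364. Reached i = s−1 = 1 without hitting −1: 37829 is a Miller–Rabin witness and 44573 is composite.
The smallest witness among the given bases is 16990.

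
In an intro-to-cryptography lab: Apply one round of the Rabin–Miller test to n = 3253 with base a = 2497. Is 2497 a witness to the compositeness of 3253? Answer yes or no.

n − 1 = 3252 = 2^2 · 813, so s = 2 and d = 813.
x_0 = 2497^813 mod 3253 = 1598.
x_0 is neither 1 nor 3252, so continue squaring.
x_1 = 1598^2 mod 3253 = 3252.
x_1 ≡ −1, so 2497 is not a witness.

no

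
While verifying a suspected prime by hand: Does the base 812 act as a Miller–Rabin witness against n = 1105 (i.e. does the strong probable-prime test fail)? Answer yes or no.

n − 1 = 1104 = 2^4 · 69, so s = 4 and d = 69.
x_0 = 812^69 mod 1105 = 642.
x_0 is neither 1 nor 1104, so continue squaring.
x_1 = 642^2 mod 1105 = 1104.
x_1 ≡ −1, so 812 is not a witness.

no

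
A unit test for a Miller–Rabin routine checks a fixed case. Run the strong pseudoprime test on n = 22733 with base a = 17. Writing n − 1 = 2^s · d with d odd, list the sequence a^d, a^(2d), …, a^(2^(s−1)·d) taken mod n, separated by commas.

n − 1 = 22732 = 2^2 · 5683, so s = 2 and d = 5683.
x_0 = 17^5683 mod 22733 = 9927.
x_1 = 9927^2 mod 22733 = 20507.

9927, 20507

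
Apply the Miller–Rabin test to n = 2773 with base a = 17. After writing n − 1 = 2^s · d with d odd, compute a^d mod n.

166

n − 1 = 2772 = 2^2 · 693, so s = 2 and d = 693.
17^693 mod 2773 = 166.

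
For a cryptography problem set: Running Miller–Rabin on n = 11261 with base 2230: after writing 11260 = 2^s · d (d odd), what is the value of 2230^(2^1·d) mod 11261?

n − 1 = 11260 = 2^2 · 2815, so s = 2 and d = 2815.
x_0 = 2230^2815 mod 11261 = 11260.
x_1 = 11260^2 mod 11261 = 1.

1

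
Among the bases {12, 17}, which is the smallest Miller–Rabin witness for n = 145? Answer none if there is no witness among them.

n − 1 = 144 = 2^4 · 9, so s = 4 and d = 9.
Base 12: x_0 = 12^9 mod 145 = 12. x_0 is neither 1 nor 144, so continue squaring. x_1 = 12^2 mod 145 = 144. x_1 ≡ −1, so 12 is not a witness.
Base 17: x_0 = 17^9 mod 145 = 17. x_0 is neither 1 nor 144, so continue squaring. x_1 = 17^2 mod 145 = 144. x_1 ≡ −1, so 17 is not a witness.
No listed base is a witness for 145.

none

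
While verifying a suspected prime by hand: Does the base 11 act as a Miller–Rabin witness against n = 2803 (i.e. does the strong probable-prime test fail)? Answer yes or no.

no

n − 1 = 2802 = 2^1 · 1401, so s = 1 and d = 1401.
x_0 = 11^1401 mod 2803 = 2802.
x_0 = 2802 ≡ −1, so 11 is not a witness.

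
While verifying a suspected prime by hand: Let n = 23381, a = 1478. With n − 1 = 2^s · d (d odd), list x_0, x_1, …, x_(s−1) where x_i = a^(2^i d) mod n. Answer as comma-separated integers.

17457, 22276

n − 1 = 23380 = 2^2 · 5845, so s = 2 and d = 5845.
x_0 = 1478^5845 mod 23381 = 17457.
x_1 = 17457^2 mod 23381 = 22276.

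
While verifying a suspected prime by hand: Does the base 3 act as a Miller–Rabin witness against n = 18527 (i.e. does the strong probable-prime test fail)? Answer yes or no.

yes

n − 1 = 18526 = 2^1 · 9263, so s = 1 and d = 9263.
Repeated squaring mod 18527: 3^1 ≡ 3, 3^2 ≡ 9, 3^4 ≡ 81, 3^8 ≡ 6561, 3^16 ≡ 8500, 3^32 ≡ 13227, 3^64 ≡ 3068, 3^128 ≡ 908, 3^256 ≡ 9276, 3^512 ≡ 4788, 3^1024 ≡ 7045, 3^2048 ≡ 16719, 3^4096 ≡ 8112, 3^8192 ≡ 15167.
9263 = 8192 + 1024 + 32 + 8 + 4 + 2 + 1, so 3^9263 ≡ 15167·7045·13227·6561·81·9·3 ≡ 9765 (mod 18527).
x_0 = 3^9263 mod 18527 = 9765.
x_0 ∉ {1, 18526} and s = 1, so 3 is a Miller–Rabin witness and 18527 is composite.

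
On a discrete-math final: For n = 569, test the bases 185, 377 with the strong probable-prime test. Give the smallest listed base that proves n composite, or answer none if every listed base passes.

none

n − 1 = 568 = 2^3 · 71, so s = 3 and d = 71.
Base 185: x_0 = 185^71 mod 569 = 493. x_0 is neither 1 nor 568, so continue squaring. x_1 = 493^2 mod 569 = 86. x_2 = 86^2 mod 569 = 568. x_2 ≡ −1, so 185 is not a witness.
Base 377: x_0 = 377^71 mod 569 = 277. x_0 is neither 1 nor 568, so continue squaring. x_1 = 277^2 mod 569 = 483. x_2 = 483^2 mod 569 = 568. x_2 ≡ −1, so 377 is not a witness.
No listed base is a witness for 569.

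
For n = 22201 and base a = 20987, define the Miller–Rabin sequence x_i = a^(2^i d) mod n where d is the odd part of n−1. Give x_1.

20116

n − 1 = 22200 = 2^3 · 2775, so s = 3 and d = 2775.
x_0 = 20987^2775 mod 22201 = 21159.
x_1 = 21159^2 mod 22201 = 20116.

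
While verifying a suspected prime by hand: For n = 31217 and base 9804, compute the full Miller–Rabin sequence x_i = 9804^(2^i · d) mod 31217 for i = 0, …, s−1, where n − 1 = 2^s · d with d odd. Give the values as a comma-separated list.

9804, 1273, 28462, 4294

n − 1 = 31216 = 2^4 · 1951, so s = 4 and d = 1951.
x_0 = 9804^1951 mod 31217 = 9804.
x_1 = 9804^2 mod 31217 = 1273.
x_2 = 1273^2 mod 31217 = 28462.
x_3 = 28462^2 mod 31217 = 4294.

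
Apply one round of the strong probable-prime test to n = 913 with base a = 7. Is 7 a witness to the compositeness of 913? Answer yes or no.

n − 1 = 912 = 2^4 · 57, so s = 4 and d = 57.
x_0 = 7^57 mod 913 = 798.
x_0 is neither 1 nor 912, so continue squaring.
x_1 = 798^2 mod 913 = 443.
x_2 = 443^2 mod 913 = 867.
x_3 = 867^2 mod 913 = 290.
Reached i = s−1 = 3 without hitting −1: 7 is a Miller–Rabin witness and 913 is composite.

yes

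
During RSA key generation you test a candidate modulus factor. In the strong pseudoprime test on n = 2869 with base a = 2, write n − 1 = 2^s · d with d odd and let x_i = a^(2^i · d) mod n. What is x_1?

1569

n − 1 = 2868 = 2^2 · 717, so s = 2 and d = 717.
x_0 = 2^717 mod 2869 = 1076.
x_1 = 1076^2 mod 2869 = 1569.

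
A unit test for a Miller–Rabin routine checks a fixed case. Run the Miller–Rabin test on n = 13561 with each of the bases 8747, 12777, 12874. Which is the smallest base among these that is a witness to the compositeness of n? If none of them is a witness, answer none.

12777

n − 1 = 13560 = 2^3 · 1695, so s = 3 and d = 1695.
Base 8747: x_0 = 8747^1695 mod 13561 = 13560. x_0 = 13560 ≡ −1, so 8747 is not a witness.
Base 12777: x_0 = 12777^1695 mod 13561 = 1116. x_0 is neither 1 nor 13560, so continue squaring. x_1 = 1116^2 mod 13561 = 11405. x_2 = 11405^2 mod 13561 = 10474. Reached i = s−1 = 2 without hitting −1: 12777 is a Miller–Rabin witness and 13561 is composite.
Base 12874: x_0 = 12874^1695 mod 13561 = 4709. x_0 is neither 1 nor 13560, so continue squaring. x_1 = 4709^2 mod 13561 = 2446. x_2 = 2446^2 mod 13561 = 2515. Reached i = s−1 = 2 without hitting −1: 12874 is a Miller–Rabin witness and 13561 is composite.
The smallest witness among the given bases is 12777.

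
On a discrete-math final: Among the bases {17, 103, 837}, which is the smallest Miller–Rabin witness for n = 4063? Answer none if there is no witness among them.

17

n − 1 = 4062 = 2^1 · 2031, so s = 1 and d = 2031.
Base 17: x_0 = 17^2031 mod 4063 = 867. x_0 ∉ {1, 4062} and s = 1, so 17 is a Miller–Rabin witness and 4063 is composite.
Base 103: x_0 = 103^2031 mod 4063 = 2755. x_0 ∉ {1, 4062} and s = 1, so 103 is a Miller–Rabin witness and 4063 is composite.
Base 837: x_0 = 837^2031 mod 4063 = 2376. x_0 ∉ {1, 4062} and s = 1, so 837 is a Miller–Rabin witness and 4063 is composite.
The smallest witness among the given bases is 17.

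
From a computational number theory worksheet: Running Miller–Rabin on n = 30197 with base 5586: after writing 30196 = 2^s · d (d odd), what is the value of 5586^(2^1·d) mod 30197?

n − 1 = 30196 = 2^2 · 7549, so s = 2 and d = 7549.
x_0 = 5586^7549 mod 30197 = 30196.
x_1 = 30196^2 mod 30197 = 1.

1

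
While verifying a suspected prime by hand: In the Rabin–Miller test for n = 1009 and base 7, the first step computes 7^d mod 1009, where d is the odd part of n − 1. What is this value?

n − 1 = 1008 = 2^4 · 63, so s = 4 and d = 63.
7^63 mod 1009 = 469.

469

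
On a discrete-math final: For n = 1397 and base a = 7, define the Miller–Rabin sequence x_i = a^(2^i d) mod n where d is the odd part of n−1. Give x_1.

592

n − 1 = 1396 = 2^2 · 349, so s = 2 and d = 349.
Repeated squaring mod 1397: 7^1 ≡ 7, 7^2 ≡ 49, 7^4 ≡ 1004, 7^8 ≡ 779, 7^16 ≡ 543, 7^32 ≡ 82, 7^64 ≡ 1136, 7^128 ≡ 1065, 7^256 ≡ 1258.
349 = 256 + 64 + 16 + 8 + 4 + 1, so 7^349 ≡ 1258·1136·543·779·1004·7 ≡ 173 (mod 1397).
x_0 = 173.
x_1 = 173^2 mod 1397 = 592.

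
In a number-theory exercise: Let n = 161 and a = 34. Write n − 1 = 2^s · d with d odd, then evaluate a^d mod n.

97

n − 1 = 160 = 2^5 · 5, so s = 5 and d = 5.
34^5 mod 161 = 97.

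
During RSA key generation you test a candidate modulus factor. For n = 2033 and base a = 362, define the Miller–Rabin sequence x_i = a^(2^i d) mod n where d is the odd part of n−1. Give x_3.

n − 1 = 2032 = 2^4 · 127, so s = 4 and d = 127.
x_0 = 362^127 mod 2033 = 400.
x_1 = 400^2 mod 2033 = 1426.
x_2 = 1426^2 mod 2033 = 476.
x_3 = 476^2 mod 2033 = 913.

913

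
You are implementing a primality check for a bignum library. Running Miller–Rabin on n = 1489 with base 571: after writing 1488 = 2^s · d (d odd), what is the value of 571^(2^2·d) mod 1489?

n − 1 = 1488 = 2^4 · 93, so s = 4 and d = 93.
x_0 = 571^93 mod 1489 = 143.
x_1 = 143^2 mod 1489 = 1092.
x_2 = 1092^2 mod 1489 = 1264.

1264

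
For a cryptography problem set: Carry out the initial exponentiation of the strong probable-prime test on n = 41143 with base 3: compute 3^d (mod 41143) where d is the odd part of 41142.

n − 1 = 41142 = 2^1 · 20571, so s = 1 and d = 20571.
3^20571 mod 41143 = 41142.

41142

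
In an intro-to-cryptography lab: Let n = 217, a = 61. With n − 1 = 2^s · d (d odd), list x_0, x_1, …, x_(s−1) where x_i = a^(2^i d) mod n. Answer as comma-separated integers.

n − 1 = 216 = 2^3 · 27, so s = 3 and d = 27.
x_0 = 61^27 mod 217 = 216.
x_1 = 216^2 mod 217 = 1.
x_2 = 1^2 mod 217 = 1.

216, 1, 1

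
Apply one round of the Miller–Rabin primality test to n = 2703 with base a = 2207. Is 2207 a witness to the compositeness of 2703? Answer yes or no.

n − 1 = 2702 = 2^1 · 1351, so s = 1 and d = 1351.
x_0 = 2207^1351 mod 2703 = 2318.
x_0 ∉ {1, 2702} and s = 1, so 2207 is a Miller–Rabin witness and 2703 is composite.

yes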